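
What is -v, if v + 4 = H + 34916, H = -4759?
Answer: -30153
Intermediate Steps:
v = 30153 (v = -4 + (-4759 + 34916) = -4 + 30157 = 30153)
-v = -1*30153 = -30153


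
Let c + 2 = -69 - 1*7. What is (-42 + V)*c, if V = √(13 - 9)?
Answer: 3120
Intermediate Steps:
c = -78 (c = -2 + (-69 - 1*7) = -2 + (-69 - 7) = -2 - 76 = -78)
V = 2 (V = √4 = 2)
(-42 + V)*c = (-42 + 2)*(-78) = -40*(-78) = 3120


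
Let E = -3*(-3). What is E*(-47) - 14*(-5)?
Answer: -353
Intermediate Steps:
E = 9
E*(-47) - 14*(-5) = 9*(-47) - 14*(-5) = -423 + 70 = -353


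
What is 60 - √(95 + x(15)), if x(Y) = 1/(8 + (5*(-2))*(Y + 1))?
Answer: 60 - √548682/76 ≈ 50.254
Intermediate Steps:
x(Y) = 1/(-2 - 10*Y) (x(Y) = 1/(8 - 10*(1 + Y)) = 1/(8 + (-10 - 10*Y)) = 1/(-2 - 10*Y))
60 - √(95 + x(15)) = 60 - √(95 - 1/(2 + 10*15)) = 60 - √(95 - 1/(2 + 150)) = 60 - √(95 - 1/152) = 60 - √(14439/152) = 60 - √548682/76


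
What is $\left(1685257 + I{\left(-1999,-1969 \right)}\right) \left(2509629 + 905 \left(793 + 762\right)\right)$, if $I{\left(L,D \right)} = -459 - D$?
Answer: $6606904409368$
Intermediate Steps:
$\left(1685257 + I{\left(-1999,-1969 \right)}\right) \left(2509629 + 905 \left(793 + 762\right)\right) = \left(1685257 - -1510\right) \left(2509629 + 905 \left(793 + 762\right)\right) = \left(1685257 + \left(-459 + 1969\right)\right) \left(2509629 + 905 \cdot 1555\right) = \left(1685257 + 1510\right) \left(2509629 + 1407275\right) = 1686767 \cdot 3916904 = 6606904409368$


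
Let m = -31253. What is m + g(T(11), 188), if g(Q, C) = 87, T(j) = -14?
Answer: -31166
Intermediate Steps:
m + g(T(11), 188) = -31253 + 87 = -31166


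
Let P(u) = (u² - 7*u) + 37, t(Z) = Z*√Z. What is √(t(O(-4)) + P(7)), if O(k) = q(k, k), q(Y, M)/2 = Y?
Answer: √(37 - 16*I*√2) ≈ 6.3392 - 1.7847*I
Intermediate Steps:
q(Y, M) = 2*Y
O(k) = 2*k
t(Z) = Z^(3/2)
P(u) = 37 + u² - 7*u
√(t(O(-4)) + P(7)) = √((2*(-4))^(3/2) + (37 + 7² - 7*7)) = √((-8)^(3/2) + (37 + 49 - 49)) = √(-16*I*√2 + 37) = √(37 - 16*I*√2)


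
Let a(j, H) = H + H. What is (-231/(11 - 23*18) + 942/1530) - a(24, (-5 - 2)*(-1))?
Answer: -1316534/102765 ≈ -12.811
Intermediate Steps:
a(j, H) = 2*H
(-231/(11 - 23*18) + 942/1530) - a(24, (-5 - 2)*(-1)) = (-231/(11 - 23*18) + 942/1530) - 2*(-5 - 2)*(-1) = (-231/(11 - 414) + 942*(1/1530)) - 2*(-7*(-1)) = (-231/(-403) + 157/255) - 2*7 = (-231*(-1/403) + 157/255) - 1*14 = (231/403 + 157/255) - 14 = 122176/102765 - 14 = -1316534/102765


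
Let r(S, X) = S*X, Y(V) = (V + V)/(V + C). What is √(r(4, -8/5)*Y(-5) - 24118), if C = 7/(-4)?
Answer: I*√1954326/9 ≈ 155.33*I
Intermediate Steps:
C = -7/4 (C = 7*(-¼) = -7/4 ≈ -1.7500)
Y(V) = 2*V/(-7/4 + V) (Y(V) = (V + V)/(V - 7/4) = (2*V)/(-7/4 + V) = 2*V/(-7/4 + V))
√(r(4, -8/5)*Y(-5) - 24118) = √((4*(-8/5))*(8*(-5)/(-7 + 4*(-5))) - 24118) = √((4*(-8*⅕))*(8*(-5)/(-7 - 20)) - 24118) = √((4*(-8/5))*(8*(-5)/(-27)) - 24118) = √(-256*(-5)*(-1)/(5*27) - 24118) = √(-32/5*40/27 - 24118) = √(-256/27 - 24118) = √(-651442/27) = I*√1954326/9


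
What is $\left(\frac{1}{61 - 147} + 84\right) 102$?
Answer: $\frac{368373}{43} \approx 8566.8$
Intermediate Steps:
$\left(\frac{1}{61 - 147} + 84\right) 102 = \left(\frac{1}{-86} + 84\right) 102 = \left(- \frac{1}{86} + 84\right) 102 = \frac{7223}{86} \cdot 102 = \frac{368373}{43}$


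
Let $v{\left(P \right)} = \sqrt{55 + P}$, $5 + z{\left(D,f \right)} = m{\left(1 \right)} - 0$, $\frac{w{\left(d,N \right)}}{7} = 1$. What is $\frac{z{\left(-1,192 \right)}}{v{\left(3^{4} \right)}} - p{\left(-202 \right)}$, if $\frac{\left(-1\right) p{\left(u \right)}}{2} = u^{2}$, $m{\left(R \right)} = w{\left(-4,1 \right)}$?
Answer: $81608 + \frac{\sqrt{34}}{34} \approx 81608.0$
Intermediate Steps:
$w{\left(d,N \right)} = 7$ ($w{\left(d,N \right)} = 7 \cdot 1 = 7$)
$m{\left(R \right)} = 7$
$p{\left(u \right)} = - 2 u^{2}$
$z{\left(D,f \right)} = 2$ ($z{\left(D,f \right)} = -5 + \left(7 - 0\right) = -5 + \left(7 + 0\right) = -5 + 7 = 2$)
$\frac{z{\left(-1,192 \right)}}{v{\left(3^{4} \right)}} - p{\left(-202 \right)} = \frac{2}{\sqrt{55 + 3^{4}}} - - 2 \left(-202\right)^{2} = \frac{2}{\sqrt{55 + 81}} - \left(-2\right) 40804 = \frac{2}{\sqrt{136}} - -81608 = \frac{2}{2 \sqrt{34}} + 81608 = 2 \frac{\sqrt{34}}{68} + 81608 = \frac{\sqrt{34}}{34} + 81608 = 81608 + \frac{\sqrt{34}}{34}$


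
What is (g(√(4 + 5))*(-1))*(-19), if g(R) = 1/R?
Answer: 19/3 ≈ 6.3333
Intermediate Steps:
(g(√(4 + 5))*(-1))*(-19) = (-1/√(4 + 5))*(-19) = (-1/√9)*(-19) = (-1/3)*(-19) = ((⅓)*(-1))*(-19) = -⅓*(-19) = 19/3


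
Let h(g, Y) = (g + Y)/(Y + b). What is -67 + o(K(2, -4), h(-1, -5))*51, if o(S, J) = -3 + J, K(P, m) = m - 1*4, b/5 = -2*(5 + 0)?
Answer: -11794/55 ≈ -214.44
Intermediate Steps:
b = -50 (b = 5*(-2*(5 + 0)) = 5*(-2*5) = 5*(-10) = -50)
K(P, m) = -4 + m (K(P, m) = m - 4 = -4 + m)
h(g, Y) = (Y + g)/(-50 + Y) (h(g, Y) = (g + Y)/(Y - 50) = (Y + g)/(-50 + Y))
-67 + o(K(2, -4), h(-1, -5))*51 = -67 + (-3 + (-5 - 1)/(-50 - 5))*51 = -67 + (-3 - 6/(-55))*51 = -67 + (-3 - 1/55*(-6))*51 = -67 + (-3 + 6/55)*51 = -67 - 159/55*51 = -67 - 8109/55 = -11794/55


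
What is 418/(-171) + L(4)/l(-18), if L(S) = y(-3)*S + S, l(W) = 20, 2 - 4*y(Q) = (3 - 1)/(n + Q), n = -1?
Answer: -763/360 ≈ -2.1194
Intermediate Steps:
y(Q) = ½ - 1/(2*(-1 + Q)) (y(Q) = ½ - (3 - 1)/(4*(-1 + Q)) = ½ - 1/(2*(-1 + Q)))
L(S) = 13*S/8 (L(S) = ((-2 - 3)/(2*(-1 - 3)))*S + S = ((½)*(-5)/(-4))*S + S = ((½)*(-¼)*(-5))*S + S = 5*S/8 + S = 13*S/8)
418/(-171) + L(4)/l(-18) = 418/(-171) + ((13/8)*4)/20 = 418*(-1/171) + (13/2)*(1/20) = -22/9 + 13/40 = -763/360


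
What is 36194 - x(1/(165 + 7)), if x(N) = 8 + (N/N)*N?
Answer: 6223991/172 ≈ 36186.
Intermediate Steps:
x(N) = 8 + N (x(N) = 8 + 1*N = 8 + N)
36194 - x(1/(165 + 7)) = 36194 - (8 + 1/(165 + 7)) = 36194 - (8 + 1/172) = 36194 - 1*1377/172 = 36194 - 1377/172 = 6223991/172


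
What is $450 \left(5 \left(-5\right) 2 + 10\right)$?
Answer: $-18000$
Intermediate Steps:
$450 \left(5 \left(-5\right) 2 + 10\right) = 450 \left(\left(-25\right) 2 + 10\right) = 450 \left(-50 + 10\right) = 450 \left(-40\right) = -18000$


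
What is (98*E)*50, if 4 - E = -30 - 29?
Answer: 308700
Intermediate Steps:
E = 63 (E = 4 - (-30 - 29) = 4 - 1*(-59) = 4 + 59 = 63)
(98*E)*50 = (98*63)*50 = 6174*50 = 308700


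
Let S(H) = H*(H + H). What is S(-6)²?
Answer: 5184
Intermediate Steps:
S(H) = 2*H² (S(H) = H*(2*H) = 2*H²)
S(-6)² = (2*(-6)²)² = (2*36)² = 72² = 5184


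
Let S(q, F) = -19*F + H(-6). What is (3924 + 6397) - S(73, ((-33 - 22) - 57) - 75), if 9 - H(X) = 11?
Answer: 6770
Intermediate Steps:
H(X) = -2 (H(X) = 9 - 1*11 = 9 - 11 = -2)
S(q, F) = -2 - 19*F (S(q, F) = -19*F - 2 = -2 - 19*F)
(3924 + 6397) - S(73, ((-33 - 22) - 57) - 75) = (3924 + 6397) - (-2 - 19*(((-33 - 22) - 57) - 75)) = 10321 - (-2 - 19*((-55 - 57) - 75)) = 10321 - (-2 - 19*(-112 - 75)) = 10321 - (-2 - 19*(-187)) = 10321 - (-2 + 3553) = 10321 - 1*3551 = 10321 - 3551 = 6770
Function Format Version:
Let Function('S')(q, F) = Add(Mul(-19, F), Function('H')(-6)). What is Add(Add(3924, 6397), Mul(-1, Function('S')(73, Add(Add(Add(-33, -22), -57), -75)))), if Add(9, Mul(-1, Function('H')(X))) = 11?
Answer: 6770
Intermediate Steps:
Function('H')(X) = -2 (Function('H')(X) = Add(9, Mul(-1, 11)) = Add(9, -11) = -2)
Function('S')(q, F) = Add(-2, Mul(-19, F)) (Function('S')(q, F) = Add(Mul(-19, F), -2) = Add(-2, Mul(-19, F)))
Add(Add(3924, 6397), Mul(-1, Function('S')(73, Add(Add(Add(-33, -22), -57), -75)))) = Add(Add(3924, 6397), Mul(-1, Add(-2, Mul(-19, Add(Add(Add(-33, -22), -57), -75))))) = Add(10321, Mul(-1, Add(-2, Mul(-19, Add(Add(-55, -57), -75))))) = Add(10321, Mul(-1, Add(-2, Mul(-19, Add(-112, -75))))) = Add(10321, Mul(-1, Add(-2, Mul(-19, -187)))) = Add(10321, Mul(-1, Add(-2, 3553))) = Add(10321, Mul(-1, 3551)) = Add(10321, -3551) = 6770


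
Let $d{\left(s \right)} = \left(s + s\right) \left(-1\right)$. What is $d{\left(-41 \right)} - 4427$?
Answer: $-4345$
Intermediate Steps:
$d{\left(s \right)} = - 2 s$ ($d{\left(s \right)} = 2 s \left(-1\right) = - 2 s$)
$d{\left(-41 \right)} - 4427 = \left(-2\right) \left(-41\right) - 4427 = 82 - 4427 = -4345$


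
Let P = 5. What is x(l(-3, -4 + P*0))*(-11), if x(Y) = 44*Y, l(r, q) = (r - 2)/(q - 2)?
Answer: -1210/3 ≈ -403.33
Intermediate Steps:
l(r, q) = (-2 + r)/(-2 + q)
x(l(-3, -4 + P*0))*(-11) = (44*((-2 - 3)/(-2 + (-4 + 5*0))))*(-11) = (44*(-5/(-2 + (-4 + 0))))*(-11) = (44*(-5/(-2 - 4)))*(-11) = (44*(-5/(-6)))*(-11) = (44*(-⅙*(-5)))*(-11) = (44*(⅚))*(-11) = (110/3)*(-11) = -1210/3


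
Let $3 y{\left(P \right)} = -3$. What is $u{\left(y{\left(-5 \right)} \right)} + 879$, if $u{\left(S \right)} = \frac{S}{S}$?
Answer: $880$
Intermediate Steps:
$y{\left(P \right)} = -1$ ($y{\left(P \right)} = \frac{1}{3} \left(-3\right) = -1$)
$u{\left(S \right)} = 1$
$u{\left(y{\left(-5 \right)} \right)} + 879 = 1 + 879 = 880$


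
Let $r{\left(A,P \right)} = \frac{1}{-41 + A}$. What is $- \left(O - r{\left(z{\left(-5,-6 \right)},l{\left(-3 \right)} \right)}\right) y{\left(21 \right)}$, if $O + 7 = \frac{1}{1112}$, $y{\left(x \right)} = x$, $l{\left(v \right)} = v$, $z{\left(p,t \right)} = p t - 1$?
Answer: $\frac{161497}{1112} \approx 145.23$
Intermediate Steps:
$z{\left(p,t \right)} = -1 + p t$
$O = - \frac{7783}{1112}$ ($O = -7 + \frac{1}{1112} = - \frac{7783}{1112} \approx -6.9991$)
$- \left(O - r{\left(z{\left(-5,-6 \right)},l{\left(-3 \right)} \right)}\right) y{\left(21 \right)} = - \left(- \frac{7783}{1112} - \frac{1}{-41 - -29}\right) 21 = - \left(- \frac{7783}{1112} - \frac{1}{-41 + \left(-1 + 30\right)}\right) 21 = - \left(- \frac{7783}{1112} - \frac{1}{-41 + 29}\right) 21 = - \left(- \frac{7783}{1112} - \frac{1}{-12}\right) 21 = - \left(- \frac{7783}{1112} - - \frac{1}{12}\right) 21 = - \left(- \frac{7783}{1112} + \frac{1}{12}\right) 21 = - \frac{\left(-23071\right) 21}{3336} = \left(-1\right) \left(- \frac{161497}{1112}\right) = \frac{161497}{1112}$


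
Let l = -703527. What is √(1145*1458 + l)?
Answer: √965883 ≈ 982.79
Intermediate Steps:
√(1145*1458 + l) = √(1145*1458 - 703527) = √(1669410 - 703527) = √965883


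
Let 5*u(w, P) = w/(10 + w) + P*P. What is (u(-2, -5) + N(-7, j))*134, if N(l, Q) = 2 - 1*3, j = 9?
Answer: 5293/10 ≈ 529.30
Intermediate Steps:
N(l, Q) = -1 (N(l, Q) = 2 - 3 = -1)
u(w, P) = P²/5 + w/(5*(10 + w)) (u(w, P) = (w/(10 + w) + P*P)/5 = (w/(10 + w) + P²)/5 = (P² + w/(10 + w))/5 = P²/5 + w/(5*(10 + w)))
(u(-2, -5) + N(-7, j))*134 = ((-2 + 10*(-5)² - 2*(-5)²)/(5*(10 - 2)) - 1)*134 = ((⅕)*(-2 + 10*25 - 2*25)/8 - 1)*134 = ((⅕)*(⅛)*(-2 + 250 - 50) - 1)*134 = ((⅕)*(⅛)*198 - 1)*134 = (99/20 - 1)*134 = (79/20)*134 = 5293/10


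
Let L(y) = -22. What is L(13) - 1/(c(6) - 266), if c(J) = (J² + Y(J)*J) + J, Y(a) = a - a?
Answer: -4927/224 ≈ -21.996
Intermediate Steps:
Y(a) = 0
c(J) = J + J² (c(J) = (J² + 0*J) + J = (J² + 0) + J = J² + J = J + J²)
L(13) - 1/(c(6) - 266) = -22 - 1/(6*(1 + 6) - 266) = -22 - 1/(6*7 - 266) = -22 - 1/(42 - 266) = -22 - 1/(-224) = -22 - 1*(-1/224) = -22 + 1/224 = -4927/224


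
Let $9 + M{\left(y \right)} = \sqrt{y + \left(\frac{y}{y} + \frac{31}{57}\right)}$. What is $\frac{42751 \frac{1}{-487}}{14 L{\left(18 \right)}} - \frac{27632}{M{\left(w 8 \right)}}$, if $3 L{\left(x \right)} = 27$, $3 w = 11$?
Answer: $\frac{869697464585}{175311234} + \frac{110528 \sqrt{6270}}{2857} \approx 8024.2$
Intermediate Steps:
$w = \frac{11}{3}$ ($w = \frac{1}{3} \cdot 11 = \frac{11}{3} \approx 3.6667$)
$L{\left(x \right)} = 9$ ($L{\left(x \right)} = \frac{1}{3} \cdot 27 = 9$)
$M{\left(y \right)} = -9 + \sqrt{\frac{88}{57} + y}$ ($M{\left(y \right)} = -9 + \sqrt{y + \left(\frac{y}{y} + \frac{31}{57}\right)} = -9 + \sqrt{y + \left(1 + 31 \cdot \frac{1}{57}\right)} = -9 + \sqrt{y + \left(1 + \frac{31}{57}\right)} = -9 + \sqrt{y + \frac{88}{57}} = -9 + \sqrt{\frac{88}{57} + y}$)
$\frac{42751 \frac{1}{-487}}{14 L{\left(18 \right)}} - \frac{27632}{M{\left(w 8 \right)}} = \frac{42751 \frac{1}{-487}}{14 \cdot 9} - \frac{27632}{-9 + \frac{\sqrt{5016 + 3249 \cdot \frac{11}{3} \cdot 8}}{57}} = \frac{42751 \left(- \frac{1}{487}\right)}{126} - \frac{27632}{-9 + \frac{\sqrt{5016 + 3249 \cdot \frac{88}{3}}}{57}} = \left(- \frac{42751}{487}\right) \frac{1}{126} - \frac{27632}{-9 + \frac{\sqrt{5016 + 95304}}{57}} = - \frac{42751}{61362} - \frac{27632}{-9 + \frac{\sqrt{100320}}{57}} = - \frac{42751}{61362} - \frac{27632}{-9 + \frac{4 \sqrt{6270}}{57}}$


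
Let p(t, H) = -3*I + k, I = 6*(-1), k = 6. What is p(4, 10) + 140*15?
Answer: 2124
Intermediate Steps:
I = -6
p(t, H) = 24 (p(t, H) = -3*(-6) + 6 = 18 + 6 = 24)
p(4, 10) + 140*15 = 24 + 140*15 = 24 + 2100 = 2124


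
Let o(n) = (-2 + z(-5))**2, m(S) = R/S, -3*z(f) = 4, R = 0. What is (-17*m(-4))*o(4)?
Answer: 0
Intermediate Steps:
z(f) = -4/3 (z(f) = -1/3*4 = -4/3)
m(S) = 0 (m(S) = 0/S = 0)
o(n) = 100/9 (o(n) = (-2 - 4/3)**2 = (-10/3)**2 = 100/9)
(-17*m(-4))*o(4) = -17*0*(100/9) = 0*(100/9) = 0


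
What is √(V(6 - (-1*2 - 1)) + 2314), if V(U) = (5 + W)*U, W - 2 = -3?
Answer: 5*√94 ≈ 48.477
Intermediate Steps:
W = -1 (W = 2 - 3 = -1)
V(U) = 4*U (V(U) = (5 - 1)*U = 4*U)
√(V(6 - (-1*2 - 1)) + 2314) = √(4*(6 - (-1*2 - 1)) + 2314) = √(4*(6 - (-2 - 1)) + 2314) = √(4*(6 - 1*(-3)) + 2314) = √(4*(6 + 3) + 2314) = √(4*9 + 2314) = √(36 + 2314) = √2350 = 5*√94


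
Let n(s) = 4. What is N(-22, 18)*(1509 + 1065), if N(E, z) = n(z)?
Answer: 10296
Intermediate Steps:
N(E, z) = 4
N(-22, 18)*(1509 + 1065) = 4*(1509 + 1065) = 4*2574 = 10296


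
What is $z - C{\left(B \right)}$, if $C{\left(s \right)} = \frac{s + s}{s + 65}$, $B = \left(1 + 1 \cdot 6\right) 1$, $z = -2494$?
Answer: $- \frac{89791}{36} \approx -2494.2$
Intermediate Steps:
$B = 7$ ($B = \left(1 + 6\right) 1 = 7 \cdot 1 = 7$)
$C{\left(s \right)} = \frac{2 s}{65 + s}$
$z - C{\left(B \right)} = -2494 - 2 \cdot 7 \frac{1}{65 + 7} = -2494 - 2 \cdot 7 \cdot \frac{1}{72} = -2494 - \frac{7}{36} = - \frac{89791}{36}$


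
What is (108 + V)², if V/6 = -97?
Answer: 224676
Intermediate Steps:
V = -582 (V = 6*(-97) = -582)
(108 + V)² = (108 - 582)² = (-474)² = 224676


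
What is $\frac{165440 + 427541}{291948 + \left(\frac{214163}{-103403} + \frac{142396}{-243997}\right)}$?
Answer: $\frac{14960923551648971}{7365787422535769} \approx 2.0311$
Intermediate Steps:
$\frac{165440 + 427541}{291948 + \left(\frac{214163}{-103403} + \frac{142396}{-243997}\right)} = \frac{592981}{291948 + \left(214163 \left(- \frac{1}{103403}\right) + 142396 \left(- \frac{1}{243997}\right)\right)} = \frac{592981}{291948 - \frac{66979303099}{25230021791}} = \frac{592981}{\frac{7365787422535769}{25230021791}} = 592981 \cdot \frac{25230021791}{7365787422535769} = \frac{14960923551648971}{7365787422535769}$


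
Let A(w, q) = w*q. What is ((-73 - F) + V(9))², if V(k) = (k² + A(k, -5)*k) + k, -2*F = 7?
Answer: 591361/4 ≈ 1.4784e+5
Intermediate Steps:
A(w, q) = q*w
F = -7/2 (F = -½*7 = -7/2 ≈ -3.5000)
V(k) = k - 4*k² (V(k) = (k² + (-5*k)*k) + k = (k² - 5*k²) + k = -4*k² + k = k - 4*k²)
((-73 - F) + V(9))² = ((-73 - 1*(-7/2)) + 9*(1 - 4*9))² = ((-73 + 7/2) + 9*(1 - 36))² = (-139/2 + 9*(-35))² = (-139/2 - 315)² = (-769/2)² = 591361/4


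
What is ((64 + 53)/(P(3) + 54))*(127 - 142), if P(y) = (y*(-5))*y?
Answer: -195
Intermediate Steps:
P(y) = -5*y**2 (P(y) = (-5*y)*y = -5*y**2)
((64 + 53)/(P(3) + 54))*(127 - 142) = ((64 + 53)/(-5*3**2 + 54))*(127 - 142) = (117/(-5*9 + 54))*(-15) = (117/(-45 + 54))*(-15) = (117/9)*(-15) = (117*(1/9))*(-15) = 13*(-15) = -195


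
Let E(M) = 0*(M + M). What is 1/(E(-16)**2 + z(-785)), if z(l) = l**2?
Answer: 1/616225 ≈ 1.6228e-6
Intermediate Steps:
E(M) = 0 (E(M) = 0*(2*M) = 0)
1/(E(-16)**2 + z(-785)) = 1/(0**2 + (-785)**2) = 1/(0 + 616225) = 1/616225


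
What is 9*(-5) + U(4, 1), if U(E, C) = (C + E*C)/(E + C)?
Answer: -44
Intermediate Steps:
U(E, C) = (C + C*E)/(C + E)
9*(-5) + U(4, 1) = 9*(-5) + 1*(1 + 4)/(1 + 4) = -45 + 1*5/5 = -45 + 1*(1/5)*5 = -45 + 1 = -44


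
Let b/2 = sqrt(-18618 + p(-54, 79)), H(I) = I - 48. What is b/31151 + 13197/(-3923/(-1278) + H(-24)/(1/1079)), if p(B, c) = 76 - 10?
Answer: -16865766/99281341 + 4*I*sqrt(4638)/31151 ≈ -0.16988 + 0.0087449*I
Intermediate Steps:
H(I) = -48 + I
p(B, c) = 66
b = 4*I*sqrt(4638) (b = 2*sqrt(-18618 + 66) = 2*sqrt(-18552) = 2*(2*I*sqrt(4638)) = 4*I*sqrt(4638) ≈ 272.41*I)
b/31151 + 13197/(-3923/(-1278) + H(-24)/(1/1079)) = (4*I*sqrt(4638))/31151 + 13197/(-3923/(-1278) + (-48 - 24)/(1/1079)) = (4*I*sqrt(4638))*(1/31151) + 13197/(-3923*(-1/1278) - 72/1/1079) = 4*I*sqrt(4638)/31151 + 13197/(3923/1278 - 72*1079) = 4*I*sqrt(4638)/31151 + 13197/(3923/1278 - 77688) = 4*I*sqrt(4638)/31151 + 13197/(-99281341/1278) = 4*I*sqrt(4638)/31151 + 13197*(-1278/99281341) = 4*I*sqrt(4638)/31151 - 16865766/99281341 = -16865766/99281341 + 4*I*sqrt(4638)/31151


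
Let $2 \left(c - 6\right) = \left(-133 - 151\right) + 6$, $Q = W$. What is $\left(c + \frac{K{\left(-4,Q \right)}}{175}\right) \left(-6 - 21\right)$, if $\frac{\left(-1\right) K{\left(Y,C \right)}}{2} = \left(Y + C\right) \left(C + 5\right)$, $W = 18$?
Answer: $\frac{92259}{25} \approx 3690.4$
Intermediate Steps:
$Q = 18$
$K{\left(Y,C \right)} = - 2 \left(5 + C\right) \left(C + Y\right)$ ($K{\left(Y,C \right)} = - 2 \left(Y + C\right) \left(C + 5\right) = - 2 \left(C + Y\right) \left(5 + C\right) = - 2 \left(5 + C\right) \left(C + Y\right)$)
$c = -133$ ($c = 6 + \frac{\left(-133 - 151\right) + 6}{2} = 6 + \frac{-284 + 6}{2} = 6 + \frac{1}{2} \left(-278\right) = 6 - 139 = -133$)
$\left(c + \frac{K{\left(-4,Q \right)}}{175}\right) \left(-6 - 21\right) = \left(-133 + \frac{\left(-10\right) 18 - -40 - 2 \cdot 18^{2} - 36 \left(-4\right)}{175}\right) \left(-6 - 21\right) = \left(-133 + \left(-180 + 40 - 648 + 144\right) \frac{1}{175}\right) \left(-6 - 21\right) = \left(-133 + \left(-180 + 40 - 648 + 144\right) \frac{1}{175}\right) \left(-27\right) = \left(-133 - \frac{92}{25}\right) \left(-27\right) = \left(- \frac{3417}{25}\right) \left(-27\right) = \frac{92259}{25}$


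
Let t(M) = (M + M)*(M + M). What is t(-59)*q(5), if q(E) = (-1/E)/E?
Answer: -13924/25 ≈ -556.96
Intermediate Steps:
t(M) = 4*M**2 (t(M) = (2*M)*(2*M) = 4*M**2)
q(E) = -1/E**2
t(-59)*q(5) = (4*(-59)**2)*(-1/5**2) = (4*3481)*(-1*1/25) = 13924*(-1/25) = -13924/25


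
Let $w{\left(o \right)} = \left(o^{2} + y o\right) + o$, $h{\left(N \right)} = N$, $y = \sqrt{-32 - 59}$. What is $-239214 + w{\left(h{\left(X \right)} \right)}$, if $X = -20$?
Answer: $-238834 - 20 i \sqrt{91} \approx -2.3883 \cdot 10^{5} - 190.79 i$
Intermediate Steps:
$y = i \sqrt{91}$ ($y = \sqrt{-91} = i \sqrt{91} \approx 9.5394 i$)
$w{\left(o \right)} = o + o^{2} + i o \sqrt{91}$ ($w{\left(o \right)} = \left(o^{2} + i \sqrt{91} o\right) + o = \left(o^{2} + i o \sqrt{91}\right) + o = o + o^{2} + i o \sqrt{91}$)
$-239214 + w{\left(h{\left(X \right)} \right)} = -239214 - 20 \left(1 - 20 + i \sqrt{91}\right) = -239214 - 20 \left(-19 + i \sqrt{91}\right) = -239214 + \left(380 - 20 i \sqrt{91}\right) = -238834 - 20 i \sqrt{91}$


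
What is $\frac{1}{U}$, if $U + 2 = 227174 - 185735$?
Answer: $\frac{1}{41437} \approx 2.4133 \cdot 10^{-5}$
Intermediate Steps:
$U = 41437$ ($U = -2 + \left(227174 - 185735\right) = -2 + 41439 = 41437$)
$\frac{1}{U} = \frac{1}{41437}$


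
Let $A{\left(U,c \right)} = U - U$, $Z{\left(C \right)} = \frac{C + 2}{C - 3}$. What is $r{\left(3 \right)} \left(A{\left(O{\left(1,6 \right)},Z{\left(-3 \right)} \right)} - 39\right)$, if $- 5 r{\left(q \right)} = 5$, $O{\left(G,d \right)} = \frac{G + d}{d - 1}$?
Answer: $39$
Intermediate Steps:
$O{\left(G,d \right)} = \frac{G + d}{-1 + d}$
$r{\left(q \right)} = -1$ ($r{\left(q \right)} = \left(- \frac{1}{5}\right) 5 = -1$)
$Z{\left(C \right)} = \frac{2 + C}{-3 + C}$
$A{\left(U,c \right)} = 0$
$r{\left(3 \right)} \left(A{\left(O{\left(1,6 \right)},Z{\left(-3 \right)} \right)} - 39\right) = - (0 - 39) = \left(-1\right) \left(-39\right) = 39$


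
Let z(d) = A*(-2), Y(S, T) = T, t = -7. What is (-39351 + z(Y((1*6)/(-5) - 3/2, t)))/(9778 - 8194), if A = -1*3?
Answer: -13115/528 ≈ -24.839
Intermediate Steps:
A = -3
z(d) = 6 (z(d) = -3*(-2) = 6)
(-39351 + z(Y((1*6)/(-5) - 3/2, t)))/(9778 - 8194) = (-39351 + 6)/(9778 - 8194) = -39345/1584 = -39345*1/1584 = -13115/528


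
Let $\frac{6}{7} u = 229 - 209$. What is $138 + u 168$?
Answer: $4058$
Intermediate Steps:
$u = \frac{70}{3}$ ($u = \frac{7 \left(229 - 209\right)}{6} = \frac{7}{6} \cdot 20 = \frac{70}{3} \approx 23.333$)
$138 + u 168 = 138 + \frac{70}{3} \cdot 168 = 138 + 3920 = 4058$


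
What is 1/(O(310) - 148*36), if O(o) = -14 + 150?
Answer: -1/5192 ≈ -0.00019260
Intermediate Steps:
O(o) = 136
1/(O(310) - 148*36) = 1/(136 - 148*36) = 1/(136 - 5328) = 1/(-5192) = -1/5192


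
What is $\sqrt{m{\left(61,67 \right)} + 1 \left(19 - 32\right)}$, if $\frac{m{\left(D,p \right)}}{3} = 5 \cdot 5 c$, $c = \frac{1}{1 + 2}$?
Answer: $2 \sqrt{3} \approx 3.4641$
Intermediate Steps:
$c = \frac{1}{3} \approx 0.33333$
$m{\left(D,p \right)} = 25$ ($m{\left(D,p \right)} = 3 \cdot 5 \cdot 5 \cdot \frac{1}{3} = 3 \cdot 25 \cdot \frac{1}{3} = 3 \cdot \frac{25}{3} = 25$)
$\sqrt{m{\left(61,67 \right)} + 1 \left(19 - 32\right)} = \sqrt{25 + 1 \left(19 - 32\right)} = \sqrt{25 + 1 \left(-13\right)} = \sqrt{25 - 13} = \sqrt{12} = 2 \sqrt{3}$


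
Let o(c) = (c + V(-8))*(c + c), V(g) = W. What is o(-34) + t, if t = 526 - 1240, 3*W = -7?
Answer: 5270/3 ≈ 1756.7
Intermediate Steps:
W = -7/3 (W = (⅓)*(-7) = -7/3 ≈ -2.3333)
V(g) = -7/3
o(c) = 2*c*(-7/3 + c) (o(c) = (c - 7/3)*(c + c) = (-7/3 + c)*(2*c) = 2*c*(-7/3 + c))
t = -714
o(-34) + t = (⅔)*(-34)*(-7 + 3*(-34)) - 714 = (⅔)*(-34)*(-7 - 102) - 714 = (⅔)*(-34)*(-109) - 714 = 7412/3 - 714 = 5270/3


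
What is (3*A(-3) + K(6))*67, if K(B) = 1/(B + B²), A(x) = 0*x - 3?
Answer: -25259/42 ≈ -601.40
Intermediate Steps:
A(x) = -3 (A(x) = 0 - 3 = -3)
(3*A(-3) + K(6))*67 = (3*(-3) + 1/(6*(1 + 6)))*67 = (-9 + (⅙)/7)*67 = (-9 + (⅙)*(⅐))*67 = (-9 + 1/42)*67 = -377/42*67 = -25259/42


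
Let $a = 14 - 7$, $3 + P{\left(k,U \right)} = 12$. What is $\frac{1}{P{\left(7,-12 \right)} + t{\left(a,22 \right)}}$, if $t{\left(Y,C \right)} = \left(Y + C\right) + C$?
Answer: $\frac{1}{60} \approx 0.016667$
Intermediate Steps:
$P{\left(k,U \right)} = 9$ ($P{\left(k,U \right)} = -3 + 12 = 9$)
$a = 7$
$t{\left(Y,C \right)} = Y + 2 C$ ($t{\left(Y,C \right)} = \left(C + Y\right) + C = Y + 2 C$)
$\frac{1}{P{\left(7,-12 \right)} + t{\left(a,22 \right)}} = \frac{1}{9 + \left(7 + 2 \cdot 22\right)} = \frac{1}{9 + \left(7 + 44\right)} = \frac{1}{9 + 51} = \frac{1}{60}$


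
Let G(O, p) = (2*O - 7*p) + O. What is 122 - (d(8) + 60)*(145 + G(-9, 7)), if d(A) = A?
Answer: -4570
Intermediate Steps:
G(O, p) = -7*p + 3*O (G(O, p) = (-7*p + 2*O) + O = -7*p + 3*O)
122 - (d(8) + 60)*(145 + G(-9, 7)) = 122 - (8 + 60)*(145 + (-7*7 + 3*(-9))) = 122 - 68*(145 + (-49 - 27)) = 122 - 68*(145 - 76) = 122 - 68*69 = 122 - 1*4692 = 122 - 4692 = -4570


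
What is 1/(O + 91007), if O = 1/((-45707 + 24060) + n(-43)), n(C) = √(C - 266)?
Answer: 14215078555593/1293671653452175975 + I*√309/3881014960356527925 ≈ 1.0988e-5 + 4.5293e-18*I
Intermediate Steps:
n(C) = √(-266 + C)
O = 1/(-21647 + I*√309) (O = 1/((-45707 + 24060) + √(-266 - 43)) = 1/(-21647 + √(-309)) = 1/(-21647 + I*√309) ≈ -4.6196e-5 - 3.75e-8*I)
1/(O + 91007) = 1/((-21647/468592918 - I*√309/468592918) + 91007) = 1/(42645235666779/468592918 - I*√309/468592918)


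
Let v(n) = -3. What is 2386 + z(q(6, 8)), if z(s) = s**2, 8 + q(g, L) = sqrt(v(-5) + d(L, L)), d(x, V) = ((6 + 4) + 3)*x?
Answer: 2551 - 16*sqrt(101) ≈ 2390.2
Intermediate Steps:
d(x, V) = 13*x (d(x, V) = (10 + 3)*x = 13*x)
q(g, L) = -8 + sqrt(-3 + 13*L)
2386 + z(q(6, 8)) = 2386 + (-8 + sqrt(-3 + 13*8))**2 = 2386 + (-8 + sqrt(-3 + 104))**2 = 2386 + (-8 + sqrt(101))**2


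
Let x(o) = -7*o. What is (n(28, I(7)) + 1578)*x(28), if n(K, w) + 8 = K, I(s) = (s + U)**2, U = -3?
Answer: -313208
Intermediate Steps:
I(s) = (-3 + s)**2 (I(s) = (s - 3)**2 = (-3 + s)**2)
n(K, w) = -8 + K
(n(28, I(7)) + 1578)*x(28) = ((-8 + 28) + 1578)*(-7*28) = (20 + 1578)*(-196) = 1598*(-196) = -313208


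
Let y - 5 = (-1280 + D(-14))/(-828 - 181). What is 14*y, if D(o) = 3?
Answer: 88508/1009 ≈ 87.719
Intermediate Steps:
y = 6322/1009 (y = 5 + (-1280 + 3)/(-828 - 181) = 5 - 1277/(-1009) = 5 - 1277*(-1/1009) = 5 + 1277/1009 = 6322/1009 ≈ 6.2656)
14*y = 14*(6322/1009) = 88508/1009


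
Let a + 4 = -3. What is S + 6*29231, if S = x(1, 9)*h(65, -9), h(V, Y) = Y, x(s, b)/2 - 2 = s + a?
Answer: 175458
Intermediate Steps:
a = -7 (a = -4 - 3 = -7)
x(s, b) = -10 + 2*s (x(s, b) = 4 + 2*(s - 7) = 4 + 2*(-7 + s) = 4 + (-14 + 2*s) = -10 + 2*s)
S = 72 (S = (-10 + 2*1)*(-9) = (-10 + 2)*(-9) = -8*(-9) = 72)
S + 6*29231 = 72 + 6*29231 = 72 + 175386 = 175458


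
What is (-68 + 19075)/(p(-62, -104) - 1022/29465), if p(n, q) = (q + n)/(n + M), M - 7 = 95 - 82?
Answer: 11760866355/2424133 ≈ 4851.6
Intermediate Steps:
M = 20 (M = 7 + (95 - 82) = 7 + 13 = 20)
p(n, q) = (n + q)/(20 + n) (p(n, q) = (q + n)/(n + 20) = (n + q)/(20 + n))
(-68 + 19075)/(p(-62, -104) - 1022/29465) = (-68 + 19075)/((-62 - 104)/(20 - 62) - 1022/29465) = 19007/(-166/(-42) - 1022*1/29465) = 19007/(-1/42*(-166) - 1022/29465) = 19007/(83/21 - 1022/29465) = 19007/(2424133/618765) = 19007*(618765/2424133) = 11760866355/2424133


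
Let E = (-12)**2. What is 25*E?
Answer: 3600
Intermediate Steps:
E = 144
25*E = 25*144 = 3600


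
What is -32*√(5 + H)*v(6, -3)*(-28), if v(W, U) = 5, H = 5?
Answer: 4480*√10 ≈ 14167.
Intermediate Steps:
-32*√(5 + H)*v(6, -3)*(-28) = -32*√(5 + 5)*5*(-28) = -32*√10*5*(-28) = -160*√10*(-28) = 4480*√10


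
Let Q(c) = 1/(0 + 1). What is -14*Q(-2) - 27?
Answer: -41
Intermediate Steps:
Q(c) = 1 (Q(c) = 1/1 = 1)
-14*Q(-2) - 27 = -14*1 - 27 = -14 - 27 = -41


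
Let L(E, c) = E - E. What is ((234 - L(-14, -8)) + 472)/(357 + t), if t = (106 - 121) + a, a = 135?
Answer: 706/477 ≈ 1.4801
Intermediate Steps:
L(E, c) = 0
t = 120 (t = (106 - 121) + 135 = -15 + 135 = 120)
((234 - L(-14, -8)) + 472)/(357 + t) = ((234 - 1*0) + 472)/(357 + 120) = ((234 + 0) + 472)/477 = (234 + 472)*(1/477) = 706*(1/477) = 706/477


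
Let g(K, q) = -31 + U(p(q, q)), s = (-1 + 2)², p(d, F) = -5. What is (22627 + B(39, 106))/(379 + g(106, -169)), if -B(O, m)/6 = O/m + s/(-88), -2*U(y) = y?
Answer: 52761175/817366 ≈ 64.550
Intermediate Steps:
U(y) = -y/2
s = 1 (s = 1² = 1)
g(K, q) = -57/2 (g(K, q) = -31 - ½*(-5) = -31 + 5/2 = -57/2)
B(O, m) = 3/44 - 6*O/m (B(O, m) = -6*(O/m + 1/(-88)) = -6*(O/m + 1*(-1/88)) = -6*(O/m - 1/88) = -6*(-1/88 + O/m) = 3/44 - 6*O/m)
(22627 + B(39, 106))/(379 + g(106, -169)) = (22627 + (3/44 - 6*39/106))/(379 - 57/2) = (22627 + (3/44 - 6*39*1/106))/(701/2) = (22627 + (3/44 - 117/53))*(2/701) = (22627 - 4989/2332)*(2/701) = (52761175/2332)*(2/701) = 52761175/817366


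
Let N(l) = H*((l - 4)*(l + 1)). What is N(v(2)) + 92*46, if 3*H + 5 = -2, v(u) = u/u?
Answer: 4246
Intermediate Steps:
v(u) = 1
H = -7/3 (H = -5/3 + (⅓)*(-2) = -5/3 - ⅔ = -7/3 ≈ -2.3333)
N(l) = -7*(1 + l)*(-4 + l)/3 (N(l) = -7*(l - 4)*(l + 1)/3 = -7*(-4 + l)*(1 + l)/3 = -7*(1 + l)*(-4 + l)/3)
N(v(2)) + 92*46 = (28/3 + 7*1 - 7/3*1²) + 92*46 = (28/3 + 7 - 7/3*1) + 4232 = (28/3 + 7 - 7/3) + 4232 = 14 + 4232 = 4246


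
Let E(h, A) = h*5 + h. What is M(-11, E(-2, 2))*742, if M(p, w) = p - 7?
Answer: -13356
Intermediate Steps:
E(h, A) = 6*h (E(h, A) = 5*h + h = 6*h)
M(p, w) = -7 + p
M(-11, E(-2, 2))*742 = (-7 - 11)*742 = -18*742 = -13356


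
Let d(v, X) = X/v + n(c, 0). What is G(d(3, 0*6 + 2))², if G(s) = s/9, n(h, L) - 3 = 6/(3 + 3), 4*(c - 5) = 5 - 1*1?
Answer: 196/729 ≈ 0.26886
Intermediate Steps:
c = 6 (c = 5 + (5 - 1*1)/4 = 5 + (5 - 1)/4 = 5 + (¼)*4 = 5 + 1 = 6)
n(h, L) = 4 (n(h, L) = 3 + 6/(3 + 3) = 3 + 6/6 = 3 + 6*(⅙) = 3 + 1 = 4)
d(v, X) = 4 + X/v (d(v, X) = X/v + 4 = 4 + X/v)
G(s) = s/9 (G(s) = s*(⅑) = s/9)
G(d(3, 0*6 + 2))² = ((4 + (0*6 + 2)/3)/9)² = ((4 + (0 + 2)*(⅓))/9)² = ((4 + 2*(⅓))/9)² = ((4 + ⅔)/9)² = ((⅑)*(14/3))² = (14/27)² = 196/729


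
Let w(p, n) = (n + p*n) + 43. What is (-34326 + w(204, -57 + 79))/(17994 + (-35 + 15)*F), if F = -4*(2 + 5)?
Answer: -29773/18554 ≈ -1.6047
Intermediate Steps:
F = -28 (F = -4*7 = -28)
w(p, n) = 43 + n + n*p (w(p, n) = (n + n*p) + 43 = 43 + n + n*p)
(-34326 + w(204, -57 + 79))/(17994 + (-35 + 15)*F) = (-34326 + (43 + (-57 + 79) + (-57 + 79)*204))/(17994 + (-35 + 15)*(-28)) = (-34326 + (43 + 22 + 22*204))/(17994 - 20*(-28)) = (-34326 + (43 + 22 + 4488))/(17994 + 560) = (-34326 + 4553)/18554 = -29773*1/18554 = -29773/18554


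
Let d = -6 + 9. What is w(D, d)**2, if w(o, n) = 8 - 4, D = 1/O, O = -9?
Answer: 16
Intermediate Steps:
d = 3
D = -1/9 (D = 1/(-9) = -1/9 ≈ -0.11111)
w(o, n) = 4
w(D, d)**2 = 4**2 = 16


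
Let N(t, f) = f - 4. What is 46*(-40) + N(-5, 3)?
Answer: -1841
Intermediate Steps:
N(t, f) = -4 + f
46*(-40) + N(-5, 3) = 46*(-40) + (-4 + 3) = -1840 - 1 = -1841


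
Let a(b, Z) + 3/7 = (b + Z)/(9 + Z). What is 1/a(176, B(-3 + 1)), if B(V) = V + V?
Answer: 35/1189 ≈ 0.029436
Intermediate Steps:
B(V) = 2*V
a(b, Z) = -3/7 + (Z + b)/(9 + Z) (a(b, Z) = -3/7 + (b + Z)/(9 + Z) = -3/7 + (Z + b)/(9 + Z))
1/a(176, B(-3 + 1)) = 1/((-27 + 4*(2*(-3 + 1)) + 7*176)/(7*(9 + 2*(-3 + 1)))) = 1/((-27 + 4*(2*(-2)) + 1232)/(7*(9 + 2*(-2)))) = 1/((-27 + 4*(-4) + 1232)/(7*(9 - 4))) = 1/((⅐)*(-27 - 16 + 1232)/5) = 1/((⅐)*(⅕)*1189) = 1/(1189/35) = 35/1189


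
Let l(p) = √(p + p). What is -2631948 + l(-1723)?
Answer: -2631948 + I*√3446 ≈ -2.6319e+6 + 58.703*I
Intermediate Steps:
l(p) = √2*√p (l(p) = √(2*p) = √2*√p)
-2631948 + l(-1723) = -2631948 + √2*√(-1723) = -2631948 + √2*(I*√1723) = -2631948 + I*√3446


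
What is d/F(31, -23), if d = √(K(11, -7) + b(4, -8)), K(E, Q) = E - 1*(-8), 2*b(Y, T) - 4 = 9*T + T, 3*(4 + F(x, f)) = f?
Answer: -3*I*√19/35 ≈ -0.37362*I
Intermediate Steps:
F(x, f) = -4 + f/3
b(Y, T) = 2 + 5*T (b(Y, T) = 2 + (9*T + T)/2 = 2 + (10*T)/2 = 2 + 5*T)
K(E, Q) = 8 + E (K(E, Q) = E + 8 = 8 + E)
d = I*√19 (d = √((8 + 11) + (2 + 5*(-8))) = √(19 + (2 - 40)) = √(19 - 38) = √(-19) = I*√19 ≈ 4.3589*I)
d/F(31, -23) = (I*√19)/(-4 + (⅓)*(-23)) = (I*√19)/(-4 - 23/3) = (I*√19)/(-35/3) = (I*√19)*(-3/35) = -3*I*√19/35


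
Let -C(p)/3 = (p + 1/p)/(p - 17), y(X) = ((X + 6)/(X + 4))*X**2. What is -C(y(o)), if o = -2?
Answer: -65/24 ≈ -2.7083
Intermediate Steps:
y(X) = X**2*(6 + X)/(4 + X) (y(X) = ((6 + X)/(4 + X))*X**2 = X**2*(6 + X)/(4 + X))
C(p) = -3*(p + 1/p)/(-17 + p) (C(p) = -3*(p + 1/p)/(p - 17) = -3*(p + 1/p)/(-17 + p))
-C(y(o)) = -3*(-1 - ((-2)**2*(6 - 2)/(4 - 2))**2)/(((-2)**2*(6 - 2)/(4 - 2))*(-17 + (-2)**2*(6 - 2)/(4 - 2))) = -3*(-1 - (4*4/2)**2)/((4*4/2)*(-17 + 4*4/2)) = -3*(-1 - (4*(1/2)*4)**2)/((4*(1/2)*4)*(-17 + 4*(1/2)*4)) = -3*(-1 - 1*8**2)/(8*(-17 + 8)) = -3*(-1 - 1*64)/(8*(-9)) = -3*(-1)*(-1 - 64)/(8*9) = -3*(-1)*(-65)/(8*9) = -1*65/24 = -65/24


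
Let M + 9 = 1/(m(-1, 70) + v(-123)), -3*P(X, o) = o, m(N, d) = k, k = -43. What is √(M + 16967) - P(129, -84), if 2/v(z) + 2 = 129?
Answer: -28 + 3*√56151028345/5459 ≈ 102.22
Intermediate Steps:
m(N, d) = -43
v(z) = 2/127 (v(z) = 2/(-2 + 129) = 2/127)
P(X, o) = -o/3
M = -49258/5459 (M = -9 + 1/(-43 + 2/127) = -9 + 1/(-5459/127) = -9 - 127/5459 = -49258/5459 ≈ -9.0233)
√(M + 16967) - P(129, -84) = √(-49258/5459 + 16967) - (-1)*(-84)/3 = √(92573595/5459) - 1*28 = 3*√56151028345/5459 - 28 = -28 + 3*√56151028345/5459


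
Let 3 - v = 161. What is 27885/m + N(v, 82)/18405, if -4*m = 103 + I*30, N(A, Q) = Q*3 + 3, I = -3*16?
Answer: 684408871/8202495 ≈ 83.439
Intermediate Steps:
v = -158 (v = 3 - 1*161 = 3 - 161 = -158)
I = -48
N(A, Q) = 3 + 3*Q (N(A, Q) = 3*Q + 3 = 3 + 3*Q)
m = 1337/4 (m = -(103 - 48*30)/4 = -(103 - 1440)/4 = -¼*(-1337) = 1337/4 ≈ 334.25)
27885/m + N(v, 82)/18405 = 27885/(1337/4) + (3 + 3*82)/18405 = 27885*(4/1337) + (3 + 246)*(1/18405) = 111540/1337 + 249*(1/18405) = 111540/1337 + 83/6135 = 684408871/8202495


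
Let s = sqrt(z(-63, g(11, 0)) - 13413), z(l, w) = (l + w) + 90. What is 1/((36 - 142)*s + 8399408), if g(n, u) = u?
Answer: 1049926/8818775644445 + 53*I*sqrt(13386)/35275102577780 ≈ 1.1906e-7 + 1.7383e-10*I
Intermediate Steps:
z(l, w) = 90 + l + w
s = I*sqrt(13386) (s = sqrt((90 - 63 + 0) - 13413) = sqrt(27 - 13413) = sqrt(-13386) = I*sqrt(13386) ≈ 115.7*I)
1/((36 - 142)*s + 8399408) = 1/((36 - 142)*(I*sqrt(13386)) + 8399408) = 1/(-106*I*sqrt(13386) + 8399408) = 1/(8399408 - 106*I*sqrt(13386))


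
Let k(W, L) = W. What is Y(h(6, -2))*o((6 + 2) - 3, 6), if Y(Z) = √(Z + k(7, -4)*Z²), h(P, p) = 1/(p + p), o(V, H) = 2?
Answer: √3/2 ≈ 0.86602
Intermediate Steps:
h(P, p) = 1/(2*p)
Y(Z) = √(Z + 7*Z²)
Y(h(6, -2))*o((6 + 2) - 3, 6) = √(((½)/(-2))*(1 + 7*((½)/(-2))))*2 = √(((½)*(-½))*(1 + 7*((½)*(-½))))*2 = √(-(1 + 7*(-¼))/4)*2 = √(-(1 - 7/4)/4)*2 = √(-¼*(-¾))*2 = √(3/16)*2 = (√3/4)*2 = √3/2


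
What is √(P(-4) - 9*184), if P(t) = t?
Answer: 2*I*√415 ≈ 40.743*I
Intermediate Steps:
√(P(-4) - 9*184) = √(-4 - 9*184) = √(-4 - 1656) = √(-1660) = 2*I*√415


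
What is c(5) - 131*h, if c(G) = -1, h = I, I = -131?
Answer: 17160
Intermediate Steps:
h = -131
c(5) - 131*h = -1 - 131*(-131) = -1 + 17161 = 17160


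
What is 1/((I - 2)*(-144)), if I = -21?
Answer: 1/3312 ≈ 0.00030193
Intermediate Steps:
1/((I - 2)*(-144)) = 1/((-21 - 2)*(-144)) = 1/(-23*(-144)) = 1/3312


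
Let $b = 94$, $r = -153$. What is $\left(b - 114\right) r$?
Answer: $3060$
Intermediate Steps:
$\left(b - 114\right) r = \left(94 - 114\right) \left(-153\right) = \left(-20\right) \left(-153\right) = 3060$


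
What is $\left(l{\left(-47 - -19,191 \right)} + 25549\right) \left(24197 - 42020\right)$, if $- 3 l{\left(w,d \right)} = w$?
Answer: $-455526175$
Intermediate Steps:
$l{\left(w,d \right)} = - \frac{w}{3}$
$\left(l{\left(-47 - -19,191 \right)} + 25549\right) \left(24197 - 42020\right) = \left(- \frac{-47 - -19}{3} + 25549\right) \left(24197 - 42020\right) = \left(- \frac{-47 + 19}{3} + 25549\right) \left(-17823\right) = \left(\left(- \frac{1}{3}\right) \left(-28\right) + 25549\right) \left(-17823\right) = \left(\frac{28}{3} + 25549\right) \left(-17823\right) = \frac{76675}{3} \left(-17823\right) = -455526175$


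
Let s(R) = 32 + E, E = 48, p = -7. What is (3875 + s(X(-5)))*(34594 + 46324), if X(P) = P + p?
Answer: 320030690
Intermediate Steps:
X(P) = -7 + P (X(P) = P - 7 = -7 + P)
s(R) = 80 (s(R) = 32 + 48 = 80)
(3875 + s(X(-5)))*(34594 + 46324) = (3875 + 80)*(34594 + 46324) = 3955*80918 = 320030690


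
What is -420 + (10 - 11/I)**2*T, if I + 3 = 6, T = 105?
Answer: 11375/3 ≈ 3791.7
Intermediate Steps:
I = 3 (I = -3 + 6 = 3)
-420 + (10 - 11/I)**2*T = -420 + (10 - 11/3)**2*105 = -420 + (19/3)**2*105 = -420 + (361/9)*105 = -420 + 12635/3 = 11375/3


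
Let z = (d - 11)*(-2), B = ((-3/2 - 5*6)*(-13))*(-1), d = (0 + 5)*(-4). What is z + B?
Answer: -695/2 ≈ -347.50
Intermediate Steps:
d = -20 (d = 5*(-4) = -20)
B = -819/2 (B = ((-3*1/2 - 30)*(-13))*(-1) = ((-3/2 - 30)*(-13))*(-1) = -63/2*(-13)*(-1) = (819/2)*(-1) = -819/2 ≈ -409.50)
z = 62 (z = (-20 - 11)*(-2) = -31*(-2) = 62)
z + B = 62 - 819/2 = -695/2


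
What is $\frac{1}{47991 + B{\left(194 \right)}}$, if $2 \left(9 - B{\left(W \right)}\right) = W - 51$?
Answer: $\frac{2}{95857} \approx 2.0864 \cdot 10^{-5}$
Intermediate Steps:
$B{\left(W \right)} = \frac{69}{2} - \frac{W}{2}$ ($B{\left(W \right)} = 9 - \frac{W - 51}{2} = 9 - \frac{-51 + W}{2} = 9 - \left(- \frac{51}{2} + \frac{W}{2}\right) = \frac{69}{2} - \frac{W}{2}$)
$\frac{1}{47991 + B{\left(194 \right)}} = \frac{1}{47991 + \left(\frac{69}{2} - 97\right)} = \frac{1}{47991 - \frac{125}{2}} = \frac{1}{\frac{95857}{2}} = \frac{2}{95857}$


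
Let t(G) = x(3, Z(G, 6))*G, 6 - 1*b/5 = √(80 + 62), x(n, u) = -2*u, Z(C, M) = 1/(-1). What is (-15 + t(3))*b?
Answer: -270 + 45*√142 ≈ 266.24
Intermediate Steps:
Z(C, M) = -1
b = 30 - 5*√142 (b = 30 - 5*√(80 + 62) = 30 - 5*√142 ≈ -29.582)
t(G) = 2*G (t(G) = (-2*(-1))*G = 2*G)
(-15 + t(3))*b = (-15 + 2*3)*(30 - 5*√142) = (-15 + 6)*(30 - 5*√142) = -9*(30 - 5*√142) = -270 + 45*√142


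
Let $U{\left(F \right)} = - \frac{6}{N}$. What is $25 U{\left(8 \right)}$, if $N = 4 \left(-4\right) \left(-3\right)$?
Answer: $- \frac{25}{8} \approx -3.125$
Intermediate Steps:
$N = 48$ ($N = \left(-16\right) \left(-3\right) = 48$)
$U{\left(F \right)} = - \frac{1}{8}$ ($U{\left(F \right)} = - \frac{6}{48} = \left(-6\right) \frac{1}{48} = - \frac{1}{8}$)
$25 U{\left(8 \right)} = 25 \left(- \frac{1}{8}\right) = - \frac{25}{8}$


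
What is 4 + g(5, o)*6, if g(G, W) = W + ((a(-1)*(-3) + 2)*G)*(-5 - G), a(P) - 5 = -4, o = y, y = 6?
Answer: 340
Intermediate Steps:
o = 6
a(P) = 1 (a(P) = 5 - 4 = 1)
g(G, W) = W - G*(-5 - G) (g(G, W) = W + ((1*(-3) + 2)*G)*(-5 - G) = W + ((-3 + 2)*G)*(-5 - G) = W + (-G)*(-5 - G) = W - G*(-5 - G))
4 + g(5, o)*6 = 4 + (6 + 5² + 5*5)*6 = 4 + (6 + 25 + 25)*6 = 4 + 56*6 = 4 + 336 = 340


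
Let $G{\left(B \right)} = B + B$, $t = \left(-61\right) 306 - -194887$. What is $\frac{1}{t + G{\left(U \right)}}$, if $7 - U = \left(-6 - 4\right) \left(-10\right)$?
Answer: $\frac{1}{176035} \approx 5.6807 \cdot 10^{-6}$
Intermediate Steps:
$U = -93$ ($U = 7 - \left(-6 - 4\right) \left(-10\right) = 7 - \left(-10\right) \left(-10\right) = 7 - 100 = -93$)
$t = 176221$ ($t = -18666 + 194887 = 176221$)
$G{\left(B \right)} = 2 B$
$\frac{1}{t + G{\left(U \right)}} = \frac{1}{176221 + 2 \left(-93\right)} = \frac{1}{176221 - 186} = \frac{1}{176035}$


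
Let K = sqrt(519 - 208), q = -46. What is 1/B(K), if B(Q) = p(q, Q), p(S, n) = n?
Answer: sqrt(311)/311 ≈ 0.056705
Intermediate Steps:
K = sqrt(311) ≈ 17.635
B(Q) = Q
1/B(K) = 1/(sqrt(311)) = sqrt(311)/311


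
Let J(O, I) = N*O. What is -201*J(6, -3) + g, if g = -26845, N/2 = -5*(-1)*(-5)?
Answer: 33455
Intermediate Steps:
N = -50 (N = 2*(-5*(-1)*(-5)) = 2*(5*(-5)) = 2*(-25) = -50)
J(O, I) = -50*O
-201*J(6, -3) + g = -(-10050)*6 - 26845 = -201*(-300) - 26845 = 60300 - 26845 = 33455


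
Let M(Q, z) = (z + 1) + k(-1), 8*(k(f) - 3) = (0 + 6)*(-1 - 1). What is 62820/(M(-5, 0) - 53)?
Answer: -125640/101 ≈ -1244.0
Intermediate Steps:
k(f) = 3/2 (k(f) = 3 + ((0 + 6)*(-1 - 1))/8 = 3 + (6*(-2))/8 = 3 + (1/8)*(-12) = 3 - 3/2 = 3/2)
M(Q, z) = 5/2 + z (M(Q, z) = (z + 1) + 3/2 = (1 + z) + 3/2 = 5/2 + z)
62820/(M(-5, 0) - 53) = 62820/((5/2 + 0) - 53) = 62820/(5/2 - 53) = 62820/(-101/2) = -2/101*62820 = -125640/101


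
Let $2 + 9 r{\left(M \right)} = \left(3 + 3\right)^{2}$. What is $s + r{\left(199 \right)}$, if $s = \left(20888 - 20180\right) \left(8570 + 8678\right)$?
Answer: $\frac{109904290}{9} \approx 1.2212 \cdot 10^{7}$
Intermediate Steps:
$s = 12211584$ ($s = 708 \cdot 17248 = 12211584$)
$r{\left(M \right)} = \frac{34}{9}$ ($r{\left(M \right)} = - \frac{2}{9} + \frac{\left(3 + 3\right)^{2}}{9} = - \frac{2}{9} + \frac{6^{2}}{9} = - \frac{2}{9} + \frac{1}{9} \cdot 36 = - \frac{2}{9} + 4 = \frac{34}{9}$)
$s + r{\left(199 \right)} = 12211584 + \frac{34}{9} = \frac{109904290}{9}$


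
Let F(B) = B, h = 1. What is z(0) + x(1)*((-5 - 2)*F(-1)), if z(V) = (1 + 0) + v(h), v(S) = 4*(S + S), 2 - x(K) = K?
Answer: 16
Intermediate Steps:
x(K) = 2 - K
v(S) = 8*S (v(S) = 4*(2*S) = 8*S)
z(V) = 9 (z(V) = (1 + 0) + 8*1 = 1 + 8 = 9)
z(0) + x(1)*((-5 - 2)*F(-1)) = 9 + (2 - 1*1)*((-5 - 2)*(-1)) = 9 + (2 - 1)*(-7*(-1)) = 9 + 1*7 = 9 + 7 = 16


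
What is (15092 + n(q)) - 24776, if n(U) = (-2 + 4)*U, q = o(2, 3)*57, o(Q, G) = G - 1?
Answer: -9456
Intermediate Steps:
o(Q, G) = -1 + G
q = 114 (q = (-1 + 3)*57 = 2*57 = 114)
n(U) = 2*U
(15092 + n(q)) - 24776 = (15092 + 2*114) - 24776 = (15092 + 228) - 24776 = 15320 - 24776 = -9456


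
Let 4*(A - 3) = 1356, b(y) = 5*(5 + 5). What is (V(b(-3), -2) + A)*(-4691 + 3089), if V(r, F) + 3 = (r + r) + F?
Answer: -700074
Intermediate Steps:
b(y) = 50 (b(y) = 5*10 = 50)
V(r, F) = -3 + F + 2*r (V(r, F) = -3 + ((r + r) + F) = -3 + (2*r + F) = -3 + (F + 2*r) = -3 + F + 2*r)
A = 342 (A = 3 + (¼)*1356 = 3 + 339 = 342)
(V(b(-3), -2) + A)*(-4691 + 3089) = ((-3 - 2 + 2*50) + 342)*(-4691 + 3089) = ((-3 - 2 + 100) + 342)*(-1602) = (95 + 342)*(-1602) = 437*(-1602) = -700074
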